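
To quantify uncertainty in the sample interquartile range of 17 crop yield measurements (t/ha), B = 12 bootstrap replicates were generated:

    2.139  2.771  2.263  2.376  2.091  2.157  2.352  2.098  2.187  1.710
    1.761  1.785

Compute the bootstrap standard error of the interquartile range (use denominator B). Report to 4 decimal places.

SE* = 0.2851

Bootstrap SE is the standard deviation of the 12 replicate interquartile ranges.
Mean of replicates: (2.139 + 2.771 + 2.263 + 2.376 + 2.091 + 2.157 + 2.352 + 2.098 + 2.187 + 1.710 + 1.761 + 1.785) / 12 = 25.69000 / 12 = 2.14083
Sum of squared deviations: (−0.00183)² + (+0.63017)² + (+0.12217)² + (+0.23517)² + (−0.04983)² + (+0.01617)² + (+0.21117)² + (−0.04283)² + (+0.04617)² + (−0.43083)² + (−0.37983)² + (−0.35583)² = 0.97515
Variance = 0.97515 / 12 = 0.08126
SE* = √0.08126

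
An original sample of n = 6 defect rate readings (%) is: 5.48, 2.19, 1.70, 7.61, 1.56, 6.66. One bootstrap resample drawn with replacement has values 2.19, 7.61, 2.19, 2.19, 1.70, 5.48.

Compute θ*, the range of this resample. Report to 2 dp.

Range = 7.61 − 1.70 = 5.91

θ* = 5.91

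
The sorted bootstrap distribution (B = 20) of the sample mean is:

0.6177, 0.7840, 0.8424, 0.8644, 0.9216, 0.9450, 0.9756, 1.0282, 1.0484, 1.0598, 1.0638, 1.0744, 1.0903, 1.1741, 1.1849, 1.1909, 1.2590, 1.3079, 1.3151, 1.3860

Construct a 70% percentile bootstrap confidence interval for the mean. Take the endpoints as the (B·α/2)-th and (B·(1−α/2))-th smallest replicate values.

(0.8424, 1.2590)

α = 0.30; lower rank = 20 × 0.150 = 3; upper rank = 20 × 0.850 = 17.
The 3rd smallest replicate is 0.8424; the 17th is 1.2590.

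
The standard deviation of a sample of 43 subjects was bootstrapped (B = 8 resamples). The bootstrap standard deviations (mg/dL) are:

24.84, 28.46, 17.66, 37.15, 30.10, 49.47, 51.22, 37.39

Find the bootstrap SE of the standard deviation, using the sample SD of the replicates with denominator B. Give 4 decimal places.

SE* = 10.9074

Bootstrap SE is the standard deviation of the 8 replicate standard deviations.
Mean of replicates: (24.84 + 28.46 + 17.66 + 37.15 + 30.10 + 49.47 + 51.22 + 37.39) / 8 = 276.29000 / 8 = 34.53625
Sum of squared deviations: (−9.69625)² + (−6.07625)² + (−16.87625)² + (+2.61375)² + (−4.43625)² + (+14.93375)² + (+16.68375)² + (+2.85375)² = 951.76619
Variance = 951.76619 / 8 = 118.97077
SE* = √118.97077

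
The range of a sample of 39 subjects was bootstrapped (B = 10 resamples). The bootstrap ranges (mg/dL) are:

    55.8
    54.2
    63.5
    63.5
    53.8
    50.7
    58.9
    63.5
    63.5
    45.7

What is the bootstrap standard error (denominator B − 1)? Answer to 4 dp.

Bootstrap SE is the standard deviation of the 10 replicate ranges.
Mean of replicates: (55.8 + 54.2 + 63.5 + 63.5 + 53.8 + 50.7 + 58.9 + 63.5 + 63.5 + 45.7) / 10 = 573.10000 / 10 = 57.31000
Sum of squared deviations: (−1.51000)² + (−3.11000)² + (+6.19000)² + (+6.19000)² + (−3.51000)² + (−6.61000)² + (+1.59000)² + (+6.19000)² + (+6.19000)² + (−11.61000)² = 358.54900
Variance = 358.54900 / 9 = 39.83878
SE* = √39.83878

SE* = 6.3118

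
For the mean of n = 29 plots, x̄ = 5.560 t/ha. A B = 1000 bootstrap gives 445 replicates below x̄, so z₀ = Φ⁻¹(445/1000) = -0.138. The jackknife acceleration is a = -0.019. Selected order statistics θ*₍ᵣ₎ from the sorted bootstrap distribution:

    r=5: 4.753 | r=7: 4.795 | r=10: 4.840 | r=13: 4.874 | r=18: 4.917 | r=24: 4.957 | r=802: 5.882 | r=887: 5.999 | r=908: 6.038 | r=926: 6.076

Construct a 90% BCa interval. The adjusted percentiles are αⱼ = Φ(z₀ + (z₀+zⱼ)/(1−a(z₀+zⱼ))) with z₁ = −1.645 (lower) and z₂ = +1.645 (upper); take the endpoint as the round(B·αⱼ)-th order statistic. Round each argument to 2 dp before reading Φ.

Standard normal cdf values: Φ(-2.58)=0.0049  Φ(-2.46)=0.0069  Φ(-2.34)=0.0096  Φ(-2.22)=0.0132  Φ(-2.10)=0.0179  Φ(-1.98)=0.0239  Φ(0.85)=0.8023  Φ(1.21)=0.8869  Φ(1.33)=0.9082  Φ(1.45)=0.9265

Lower: z₀ + z₁ = -0.138 + (-1.645) = -1.783; 1 − a(z₀+z₁) = 1 − (-0.019)(-1.783) = 0.9661; argument = -0.138 + (-1.783)/0.9661 = -1.9835 → -1.98.
α₁ = Φ(-1.98) = 0.0239; rank = round(1000 × 0.0239) = 24; θ*₍24₎ = 4.957.
Upper: z₀ + z₂ = 1.507; 1 − a(z₀+z₂) = 1.0286; argument = 1.3271 → 1.33; α₂ = 0.9082; rank = 908; θ*₍908₎ = 6.038.

(4.957, 6.038)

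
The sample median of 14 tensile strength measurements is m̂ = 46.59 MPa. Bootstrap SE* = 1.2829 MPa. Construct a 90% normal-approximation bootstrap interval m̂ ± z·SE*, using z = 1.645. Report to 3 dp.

(44.480, 48.700)

Margin = 1.645 × 1.2829 = 2.1104
Interval: 46.59 ± 2.1104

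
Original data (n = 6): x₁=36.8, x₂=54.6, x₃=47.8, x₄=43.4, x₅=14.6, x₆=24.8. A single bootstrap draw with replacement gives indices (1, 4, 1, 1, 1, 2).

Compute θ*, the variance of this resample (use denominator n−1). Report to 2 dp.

θ* = 52.23

Resample values: 36.8, 43.4, 36.8, 36.8, 36.8, 54.6.
Mean = 40.8667; sum of squared deviations = 261.1733
s² = 261.1733 / 5 = 52.2347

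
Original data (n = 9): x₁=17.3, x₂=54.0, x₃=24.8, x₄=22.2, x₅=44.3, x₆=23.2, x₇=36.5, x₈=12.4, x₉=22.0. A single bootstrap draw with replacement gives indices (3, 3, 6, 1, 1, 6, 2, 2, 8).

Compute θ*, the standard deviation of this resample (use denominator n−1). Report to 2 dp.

Resample values: 24.8, 24.8, 23.2, 17.3, 17.3, 23.2, 54.0, 54.0, 12.4.
Mean = 27.8889; sum of squared deviations = 1890.7889
s² = 1890.7889 / 8 = 236.3486
s = √236.3486 = 15.37

θ* = 15.37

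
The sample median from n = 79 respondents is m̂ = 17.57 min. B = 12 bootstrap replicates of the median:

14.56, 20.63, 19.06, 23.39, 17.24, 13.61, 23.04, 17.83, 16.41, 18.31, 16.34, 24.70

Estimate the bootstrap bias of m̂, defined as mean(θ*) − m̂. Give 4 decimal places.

bias = +1.1900

mean(θ*) = (14.56 + 20.63 + 19.06 + 23.39 + 17.24 + 13.61 + 23.04 + 17.83 + 16.41 + 18.31 + 16.34 + 24.70) / 12 = 18.76000
bias = 18.76000 − 17.57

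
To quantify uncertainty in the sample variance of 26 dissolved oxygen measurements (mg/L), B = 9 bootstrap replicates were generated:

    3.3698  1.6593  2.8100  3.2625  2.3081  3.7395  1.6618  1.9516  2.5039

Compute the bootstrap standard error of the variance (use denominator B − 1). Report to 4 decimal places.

SE* = 0.7626

Bootstrap SE is the standard deviation of the 9 replicate variances.
Mean of replicates: (3.3698 + 1.6593 + 2.8100 + 3.2625 + 2.3081 + 3.7395 + 1.6618 + 1.9516 + 2.5039) / 9 = 23.26650 / 9 = 2.58517
Sum of squared deviations: (+0.78463)² + (−0.92587)² + (+0.22483)² + (+0.67733)² + (−0.27707)² + (+1.15433)² + (−0.92337)² + (−0.63357)² + (−0.08127)² = 4.65208
Variance = 4.65208 / 8 = 0.58151
SE* = √0.58151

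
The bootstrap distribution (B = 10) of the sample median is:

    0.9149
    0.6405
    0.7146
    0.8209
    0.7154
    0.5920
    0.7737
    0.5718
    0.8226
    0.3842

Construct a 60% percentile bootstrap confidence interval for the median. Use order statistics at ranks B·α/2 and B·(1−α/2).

Sorted replicates: 0.3842, 0.5718, 0.5920, 0.6405, 0.7146, 0.7154, 0.7737, 0.8209, 0.8226, 0.9149
α = 0.40; lower rank = 10 × 0.200 = 2; upper rank = 10 × 0.800 = 8.
The 2nd smallest replicate is 0.5718; the 8th is 0.8209.

(0.5718, 0.8209)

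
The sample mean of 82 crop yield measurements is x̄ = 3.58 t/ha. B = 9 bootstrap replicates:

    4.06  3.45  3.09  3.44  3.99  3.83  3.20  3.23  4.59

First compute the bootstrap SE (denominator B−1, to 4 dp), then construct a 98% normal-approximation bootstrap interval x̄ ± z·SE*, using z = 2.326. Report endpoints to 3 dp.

(2.424, 4.736)

Mean of replicates = 3.6533; sum of squared deviations = 1.9762; SE* = √(1.9762/8) = 0.4970
Margin = 2.326 × 0.4970 = 1.1560
Interval: 3.58 ± 1.1560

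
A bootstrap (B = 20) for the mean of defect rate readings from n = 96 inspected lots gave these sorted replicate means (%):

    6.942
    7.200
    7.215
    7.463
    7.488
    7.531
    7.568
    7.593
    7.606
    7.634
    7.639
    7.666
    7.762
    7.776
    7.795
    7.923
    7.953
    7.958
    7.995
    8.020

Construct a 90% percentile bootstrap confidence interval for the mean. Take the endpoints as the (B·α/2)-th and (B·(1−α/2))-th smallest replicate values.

α = 0.10; lower rank = 20 × 0.050 = 1; upper rank = 20 × 0.950 = 19.
The 1st smallest replicate is 6.942; the 19th is 7.995.

(6.942, 7.995)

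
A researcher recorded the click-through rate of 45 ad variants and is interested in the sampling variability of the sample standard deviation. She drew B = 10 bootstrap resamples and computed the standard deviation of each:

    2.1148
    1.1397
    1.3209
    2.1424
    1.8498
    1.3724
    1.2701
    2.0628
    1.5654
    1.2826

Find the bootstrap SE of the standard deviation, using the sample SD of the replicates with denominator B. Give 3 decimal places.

Bootstrap SE is the standard deviation of the 10 replicate standard deviations.
Mean of replicates: (2.1148 + 1.1397 + 1.3209 + 2.1424 + 1.8498 + 1.3724 + 1.2701 + 2.0628 + 1.5654 + 1.2826) / 10 = 16.12090 / 10 = 1.61209
Sum of squared deviations: (+0.50271)² + (−0.47239)² + (−0.29119)² + (+0.53031)² + (+0.23771)² + (−0.23969)² + (−0.34199)² + (+0.45071)² + (−0.04669)² + (−0.32949)² = 1.38669
Variance = 1.38669 / 10 = 0.13867
SE* = √0.13867

SE* = 0.372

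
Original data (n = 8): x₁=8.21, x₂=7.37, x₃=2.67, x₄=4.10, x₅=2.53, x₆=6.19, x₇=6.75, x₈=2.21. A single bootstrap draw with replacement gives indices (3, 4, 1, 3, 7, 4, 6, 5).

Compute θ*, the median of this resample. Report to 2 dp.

θ* = 4.10

Resample values: 2.67, 4.10, 8.21, 2.67, 6.75, 4.10, 6.19, 2.53.
Sorted: 2.53, 2.67, 2.67, 4.10, 4.10, 6.19, 6.75, 8.21
Median = average of the two middle values = 4.10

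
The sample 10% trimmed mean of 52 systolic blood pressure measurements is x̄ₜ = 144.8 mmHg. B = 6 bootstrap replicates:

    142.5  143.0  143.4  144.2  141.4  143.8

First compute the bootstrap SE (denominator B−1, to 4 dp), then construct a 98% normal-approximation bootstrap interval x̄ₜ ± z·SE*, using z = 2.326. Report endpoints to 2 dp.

(142.47, 147.13)

Mean of replicates = 143.0500; sum of squared deviations = 5.0350; SE* = √(5.0350/5) = 1.0035
Margin = 2.326 × 1.0035 = 2.334
Interval: 144.8 ± 2.334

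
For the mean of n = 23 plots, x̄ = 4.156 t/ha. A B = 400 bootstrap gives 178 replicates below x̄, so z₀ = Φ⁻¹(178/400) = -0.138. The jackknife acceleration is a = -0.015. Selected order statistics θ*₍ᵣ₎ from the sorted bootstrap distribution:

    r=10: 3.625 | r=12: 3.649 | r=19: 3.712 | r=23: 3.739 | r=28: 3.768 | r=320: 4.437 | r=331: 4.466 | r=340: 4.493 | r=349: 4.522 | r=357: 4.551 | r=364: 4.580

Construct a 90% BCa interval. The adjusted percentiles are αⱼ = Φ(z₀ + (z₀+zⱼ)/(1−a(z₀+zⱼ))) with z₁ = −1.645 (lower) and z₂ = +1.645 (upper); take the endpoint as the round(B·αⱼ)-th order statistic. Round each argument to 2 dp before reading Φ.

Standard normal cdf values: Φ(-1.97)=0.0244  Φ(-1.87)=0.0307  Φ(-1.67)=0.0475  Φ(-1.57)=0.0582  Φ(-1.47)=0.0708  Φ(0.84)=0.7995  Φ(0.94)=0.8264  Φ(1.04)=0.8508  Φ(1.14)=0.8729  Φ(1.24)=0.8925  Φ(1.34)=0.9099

Lower: z₀ + z₁ = -0.138 + (-1.645) = -1.783; 1 − a(z₀+z₁) = 1 − (-0.015)(-1.783) = 0.9733; argument = -0.138 + (-1.783)/0.9733 = -1.9700 → -1.97.
α₁ = Φ(-1.97) = 0.0244; rank = round(400 × 0.0244) = 10; θ*₍10₎ = 3.625.
Upper: z₀ + z₂ = 1.507; 1 − a(z₀+z₂) = 1.0226; argument = 1.3357 → 1.34; α₂ = 0.9099; rank = 364; θ*₍364₎ = 4.580.

(3.625, 4.580)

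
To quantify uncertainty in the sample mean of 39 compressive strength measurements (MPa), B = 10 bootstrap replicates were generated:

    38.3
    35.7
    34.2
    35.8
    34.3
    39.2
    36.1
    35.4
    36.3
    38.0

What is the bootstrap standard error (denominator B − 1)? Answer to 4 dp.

SE* = 1.6720

Bootstrap SE is the standard deviation of the 10 replicate means.
Mean of replicates: (38.3 + 35.7 + 34.2 + 35.8 + 34.3 + 39.2 + 36.1 + 35.4 + 36.3 + 38.0) / 10 = 363.30000 / 10 = 36.33000
Sum of squared deviations: (+1.97000)² + (−0.63000)² + (−2.13000)² + (−0.53000)² + (−2.03000)² + (+2.87000)² + (−0.23000)² + (−0.93000)² + (−0.03000)² + (+1.67000)² = 25.16100
Variance = 25.16100 / 9 = 2.79567
SE* = √2.79567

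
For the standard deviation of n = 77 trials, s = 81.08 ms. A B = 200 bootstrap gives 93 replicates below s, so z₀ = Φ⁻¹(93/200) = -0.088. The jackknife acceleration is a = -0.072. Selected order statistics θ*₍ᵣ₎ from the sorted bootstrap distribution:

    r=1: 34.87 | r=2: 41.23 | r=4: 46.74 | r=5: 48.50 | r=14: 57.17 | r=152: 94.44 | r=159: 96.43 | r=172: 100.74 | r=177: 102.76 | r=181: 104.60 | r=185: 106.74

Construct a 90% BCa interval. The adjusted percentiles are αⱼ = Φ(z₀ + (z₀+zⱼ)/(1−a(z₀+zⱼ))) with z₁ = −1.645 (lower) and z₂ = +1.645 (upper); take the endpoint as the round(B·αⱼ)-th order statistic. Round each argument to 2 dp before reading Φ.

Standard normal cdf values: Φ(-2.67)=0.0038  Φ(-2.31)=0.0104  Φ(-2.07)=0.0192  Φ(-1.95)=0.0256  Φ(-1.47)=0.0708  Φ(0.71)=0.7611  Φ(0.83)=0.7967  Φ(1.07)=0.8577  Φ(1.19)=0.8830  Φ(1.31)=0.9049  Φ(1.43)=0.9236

Lower: z₀ + z₁ = -0.088 + (-1.645) = -1.733; 1 − a(z₀+z₁) = 1 − (-0.072)(-1.733) = 0.8752; argument = -0.088 + (-1.733)/0.8752 = -2.0681 → -2.07.
α₁ = Φ(-2.07) = 0.0192; rank = round(200 × 0.0192) = 4; θ*₍4₎ = 46.74.
Upper: z₀ + z₂ = 1.557; 1 − a(z₀+z₂) = 1.1121; argument = 1.3120 → 1.31; α₂ = 0.9049; rank = 181; θ*₍181₎ = 104.60.

(46.74, 104.60)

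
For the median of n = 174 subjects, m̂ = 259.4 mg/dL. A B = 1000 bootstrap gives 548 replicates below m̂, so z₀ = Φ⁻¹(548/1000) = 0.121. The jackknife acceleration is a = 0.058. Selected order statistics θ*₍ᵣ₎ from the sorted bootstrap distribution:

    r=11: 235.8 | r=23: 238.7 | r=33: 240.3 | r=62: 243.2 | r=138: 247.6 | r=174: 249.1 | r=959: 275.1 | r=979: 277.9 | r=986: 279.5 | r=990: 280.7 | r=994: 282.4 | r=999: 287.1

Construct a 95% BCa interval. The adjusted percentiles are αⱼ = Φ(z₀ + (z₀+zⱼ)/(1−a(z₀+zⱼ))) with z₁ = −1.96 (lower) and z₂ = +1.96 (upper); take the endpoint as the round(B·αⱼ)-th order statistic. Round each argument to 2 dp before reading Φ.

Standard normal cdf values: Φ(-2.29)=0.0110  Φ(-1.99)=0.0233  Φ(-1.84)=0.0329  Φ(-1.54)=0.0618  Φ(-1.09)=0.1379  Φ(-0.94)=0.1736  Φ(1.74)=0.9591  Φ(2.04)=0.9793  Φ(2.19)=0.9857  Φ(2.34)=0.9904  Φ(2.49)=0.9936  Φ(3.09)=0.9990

Lower: z₀ + z₁ = 0.121 + (-1.960) = -1.839; 1 − a(z₀+z₁) = 1 − (0.058)(-1.839) = 1.1067; argument = 0.121 + (-1.839)/1.1067 = -1.5408 → -1.54.
α₁ = Φ(-1.54) = 0.0618; rank = round(1000 × 0.0618) = 62; θ*₍62₎ = 243.2.
Upper: z₀ + z₂ = 2.081; 1 − a(z₀+z₂) = 0.8793; argument = 2.4876 → 2.49; α₂ = 0.9936; rank = 994; θ*₍994₎ = 282.4.

(243.2, 282.4)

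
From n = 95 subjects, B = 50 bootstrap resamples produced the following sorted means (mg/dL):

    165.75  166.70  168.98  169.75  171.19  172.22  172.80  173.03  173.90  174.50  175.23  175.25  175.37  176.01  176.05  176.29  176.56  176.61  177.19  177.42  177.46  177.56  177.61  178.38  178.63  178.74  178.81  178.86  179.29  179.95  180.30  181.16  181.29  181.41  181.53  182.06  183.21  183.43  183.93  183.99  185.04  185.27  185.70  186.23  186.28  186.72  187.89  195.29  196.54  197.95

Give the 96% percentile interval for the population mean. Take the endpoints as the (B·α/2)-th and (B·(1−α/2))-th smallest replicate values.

(165.75, 196.54)

α = 0.04; lower rank = 50 × 0.020 = 1; upper rank = 50 × 0.980 = 49.
The 1st smallest replicate is 165.75; the 49th is 196.54.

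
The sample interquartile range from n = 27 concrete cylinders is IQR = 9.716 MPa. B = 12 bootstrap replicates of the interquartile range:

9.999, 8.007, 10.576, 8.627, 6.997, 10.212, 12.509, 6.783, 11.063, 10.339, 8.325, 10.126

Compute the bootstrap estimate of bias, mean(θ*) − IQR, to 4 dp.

bias = −0.2524

mean(θ*) = (9.999 + 8.007 + 10.576 + 8.627 + 6.997 + 10.212 + 12.509 + 6.783 + 11.063 + 10.339 + 8.325 + 10.126) / 12 = 9.46358
bias = 9.46358 − 9.716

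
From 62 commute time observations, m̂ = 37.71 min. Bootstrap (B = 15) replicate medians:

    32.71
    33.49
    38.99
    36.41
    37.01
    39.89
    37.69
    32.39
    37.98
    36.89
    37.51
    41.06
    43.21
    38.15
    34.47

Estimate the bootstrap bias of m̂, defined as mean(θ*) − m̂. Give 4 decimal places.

bias = −0.5200

mean(θ*) = (32.71 + 33.49 + 38.99 + 36.41 + 37.01 + 39.89 + 37.69 + 32.39 + 37.98 + 36.89 + 37.51 + 41.06 + 43.21 + 38.15 + 34.47) / 15 = 37.19000
bias = 37.19000 − 37.71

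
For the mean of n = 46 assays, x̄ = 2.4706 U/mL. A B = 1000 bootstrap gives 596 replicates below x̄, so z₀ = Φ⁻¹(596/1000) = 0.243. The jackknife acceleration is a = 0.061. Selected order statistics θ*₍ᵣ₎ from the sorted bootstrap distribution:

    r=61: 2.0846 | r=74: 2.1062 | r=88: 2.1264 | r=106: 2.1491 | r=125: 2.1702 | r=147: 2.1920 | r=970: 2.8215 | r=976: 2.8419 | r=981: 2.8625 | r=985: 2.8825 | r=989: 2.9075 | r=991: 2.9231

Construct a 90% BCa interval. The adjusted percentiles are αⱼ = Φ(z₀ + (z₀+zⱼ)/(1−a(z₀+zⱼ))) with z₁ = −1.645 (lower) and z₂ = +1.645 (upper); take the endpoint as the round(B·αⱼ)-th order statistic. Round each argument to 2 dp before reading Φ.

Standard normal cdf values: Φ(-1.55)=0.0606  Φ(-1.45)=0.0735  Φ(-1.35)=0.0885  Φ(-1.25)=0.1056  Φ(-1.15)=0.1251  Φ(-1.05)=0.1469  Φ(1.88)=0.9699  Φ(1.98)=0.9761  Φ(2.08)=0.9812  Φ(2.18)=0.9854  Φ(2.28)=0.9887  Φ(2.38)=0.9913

(2.1920, 2.9231)

Lower: z₀ + z₁ = 0.243 + (-1.645) = -1.402; 1 − a(z₀+z₁) = 1 − (0.061)(-1.402) = 1.0855; argument = 0.243 + (-1.402)/1.0855 = -1.0485 → -1.05.
α₁ = Φ(-1.05) = 0.1469; rank = round(1000 × 0.1469) = 147; θ*₍147₎ = 2.1920.
Upper: z₀ + z₂ = 1.888; 1 − a(z₀+z₂) = 0.8848; argument = 2.3767 → 2.38; α₂ = 0.9913; rank = 991; θ*₍991₎ = 2.9231.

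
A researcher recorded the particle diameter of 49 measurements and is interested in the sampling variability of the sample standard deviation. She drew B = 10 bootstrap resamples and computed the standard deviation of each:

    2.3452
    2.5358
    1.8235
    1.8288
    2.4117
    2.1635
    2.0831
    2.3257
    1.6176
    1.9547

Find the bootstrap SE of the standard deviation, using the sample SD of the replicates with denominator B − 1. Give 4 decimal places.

SE* = 0.2992

Bootstrap SE is the standard deviation of the 10 replicate standard deviations.
Mean of replicates: (2.3452 + 2.5358 + 1.8235 + 1.8288 + 2.4117 + 2.1635 + 2.0831 + 2.3257 + 1.6176 + 1.9547) / 10 = 21.08960 / 10 = 2.10896
Sum of squared deviations: (+0.23624)² + (+0.42684)² + (−0.28546)² + (−0.28016)² + (+0.30274)² + (+0.05454)² + (−0.02586)² + (+0.21674)² + (−0.49136)² + (−0.15426)² = 0.80548
Variance = 0.80548 / 9 = 0.08950
SE* = √0.08950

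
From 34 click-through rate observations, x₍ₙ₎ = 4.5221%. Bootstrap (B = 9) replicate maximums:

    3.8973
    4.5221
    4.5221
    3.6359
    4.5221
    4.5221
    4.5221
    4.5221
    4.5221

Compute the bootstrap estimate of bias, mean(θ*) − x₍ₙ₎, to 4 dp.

mean(θ*) = (3.8973 + 4.5221 + 4.5221 + 3.6359 + 4.5221 + 4.5221 + 4.5221 + 4.5221 + 4.5221) / 9 = 4.35421
bias = 4.35421 − 4.5221

bias = −0.1679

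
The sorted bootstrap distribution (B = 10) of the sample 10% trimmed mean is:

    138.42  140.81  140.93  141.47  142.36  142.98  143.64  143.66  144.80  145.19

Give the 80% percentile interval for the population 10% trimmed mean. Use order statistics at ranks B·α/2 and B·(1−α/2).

α = 0.20; lower rank = 10 × 0.100 = 1; upper rank = 10 × 0.900 = 9.
The 1st smallest replicate is 138.42; the 9th is 144.80.

(138.42, 144.80)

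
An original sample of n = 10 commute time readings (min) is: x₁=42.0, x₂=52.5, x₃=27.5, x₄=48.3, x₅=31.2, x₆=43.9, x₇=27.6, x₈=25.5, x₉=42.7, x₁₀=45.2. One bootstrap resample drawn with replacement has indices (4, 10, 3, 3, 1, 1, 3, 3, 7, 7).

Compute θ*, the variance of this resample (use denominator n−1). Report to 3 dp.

θ* = 78.680

Resample values: 48.3, 45.2, 27.5, 27.5, 42.0, 42.0, 27.5, 27.5, 27.6, 27.6.
Mean = 34.2700; sum of squared deviations = 708.1210
s² = 708.1210 / 9 = 78.6801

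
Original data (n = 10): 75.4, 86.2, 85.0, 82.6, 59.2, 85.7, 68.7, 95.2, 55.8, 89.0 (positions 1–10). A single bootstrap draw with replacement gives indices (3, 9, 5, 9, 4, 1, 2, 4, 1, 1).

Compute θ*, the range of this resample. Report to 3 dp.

Resample values: 85.0, 55.8, 59.2, 55.8, 82.6, 75.4, 86.2, 82.6, 75.4, 75.4.
Range = 86.2 − 55.8 = 30.400

θ* = 30.400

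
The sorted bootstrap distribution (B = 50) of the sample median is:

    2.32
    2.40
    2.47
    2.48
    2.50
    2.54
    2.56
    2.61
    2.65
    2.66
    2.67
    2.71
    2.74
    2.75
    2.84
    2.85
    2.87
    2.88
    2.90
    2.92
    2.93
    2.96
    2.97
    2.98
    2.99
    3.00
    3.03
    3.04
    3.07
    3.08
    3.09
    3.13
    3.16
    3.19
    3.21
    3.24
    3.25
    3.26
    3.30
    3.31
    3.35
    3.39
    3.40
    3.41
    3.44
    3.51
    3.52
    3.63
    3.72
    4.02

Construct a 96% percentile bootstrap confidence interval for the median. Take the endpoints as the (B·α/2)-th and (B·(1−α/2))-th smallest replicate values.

α = 0.04; lower rank = 50 × 0.020 = 1; upper rank = 50 × 0.980 = 49.
The 1st smallest replicate is 2.32; the 49th is 3.72.

(2.32, 3.72)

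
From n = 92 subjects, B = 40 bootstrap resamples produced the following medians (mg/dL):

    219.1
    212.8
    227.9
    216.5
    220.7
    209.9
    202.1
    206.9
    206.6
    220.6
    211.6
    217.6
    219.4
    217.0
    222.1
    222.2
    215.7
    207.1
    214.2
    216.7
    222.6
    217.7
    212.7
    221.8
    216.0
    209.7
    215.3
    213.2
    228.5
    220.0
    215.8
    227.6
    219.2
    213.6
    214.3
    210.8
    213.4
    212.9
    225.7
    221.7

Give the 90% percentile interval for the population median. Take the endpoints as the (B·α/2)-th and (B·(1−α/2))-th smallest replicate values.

Sorted replicates: 202.1, 206.6, 206.9, 207.1, 209.7, 209.9, 210.8, 211.6, 212.7, 212.8, 212.9, 213.2, 213.4, 213.6, 214.2, 214.3, 215.3, 215.7, 215.8, 216.0, 216.5, 216.7, 217.0, 217.6, 217.7, 219.1, 219.2, 219.4, 220.0, 220.6, 220.7, 221.7, 221.8, 222.1, 222.2, 222.6, 225.7, 227.6, 227.9, 228.5
α = 0.10; lower rank = 40 × 0.050 = 2; upper rank = 40 × 0.950 = 38.
The 2nd smallest replicate is 206.6; the 38th is 227.6.

(206.6, 227.6)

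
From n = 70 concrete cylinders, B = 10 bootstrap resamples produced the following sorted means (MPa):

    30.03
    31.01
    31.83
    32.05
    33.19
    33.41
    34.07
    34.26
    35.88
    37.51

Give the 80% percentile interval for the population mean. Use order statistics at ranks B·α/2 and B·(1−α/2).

α = 0.20; lower rank = 10 × 0.100 = 1; upper rank = 10 × 0.900 = 9.
The 1st smallest replicate is 30.03; the 9th is 35.88.

(30.03, 35.88)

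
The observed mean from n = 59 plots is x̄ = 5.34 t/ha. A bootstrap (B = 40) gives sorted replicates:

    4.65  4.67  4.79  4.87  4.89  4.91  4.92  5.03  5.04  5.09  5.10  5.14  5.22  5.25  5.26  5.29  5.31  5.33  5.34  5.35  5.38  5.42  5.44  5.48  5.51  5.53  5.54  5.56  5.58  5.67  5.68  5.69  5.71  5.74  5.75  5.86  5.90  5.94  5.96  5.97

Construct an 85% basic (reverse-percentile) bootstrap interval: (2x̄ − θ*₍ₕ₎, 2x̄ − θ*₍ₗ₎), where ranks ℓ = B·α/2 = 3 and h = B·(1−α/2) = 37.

Percentile endpoints at ranks 3 and 37: θ*₍3₎ = 4.79, θ*₍37₎ = 5.90.
Basic interval reflects these around x̄:
  lower = 2 × 5.34 − 5.90 = 4.78
  upper = 2 × 5.34 − 4.79 = 5.89

(4.78, 5.89)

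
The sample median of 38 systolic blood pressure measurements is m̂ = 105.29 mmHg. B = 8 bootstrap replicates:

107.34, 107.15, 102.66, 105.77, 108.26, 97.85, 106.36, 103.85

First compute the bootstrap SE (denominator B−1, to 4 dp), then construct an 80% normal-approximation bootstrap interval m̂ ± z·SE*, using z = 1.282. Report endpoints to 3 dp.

(100.929, 109.651)

Mean of replicates = 104.9050; sum of squared deviations = 81.0166; SE* = √(81.0166/7) = 3.4020
Margin = 1.282 × 3.4020 = 4.3614
Interval: 105.29 ± 4.3614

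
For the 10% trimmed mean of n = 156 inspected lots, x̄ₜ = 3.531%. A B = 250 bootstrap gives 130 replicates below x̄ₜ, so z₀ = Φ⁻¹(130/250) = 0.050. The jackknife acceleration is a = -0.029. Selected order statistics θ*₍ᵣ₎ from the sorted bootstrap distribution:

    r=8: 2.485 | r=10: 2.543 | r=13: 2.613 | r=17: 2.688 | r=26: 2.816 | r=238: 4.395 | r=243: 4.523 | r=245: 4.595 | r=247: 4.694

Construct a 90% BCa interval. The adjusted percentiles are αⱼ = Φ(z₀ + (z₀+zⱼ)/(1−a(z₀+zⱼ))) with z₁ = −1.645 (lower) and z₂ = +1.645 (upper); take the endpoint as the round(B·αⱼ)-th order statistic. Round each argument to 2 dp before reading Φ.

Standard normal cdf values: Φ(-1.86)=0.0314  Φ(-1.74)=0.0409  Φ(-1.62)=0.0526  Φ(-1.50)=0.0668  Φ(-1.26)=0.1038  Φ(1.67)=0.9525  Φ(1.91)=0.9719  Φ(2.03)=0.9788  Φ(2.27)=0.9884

Lower: z₀ + z₁ = 0.050 + (-1.645) = -1.595; 1 − a(z₀+z₁) = 1 − (-0.029)(-1.595) = 0.9537; argument = 0.050 + (-1.595)/0.9537 = -1.6224 → -1.62.
α₁ = Φ(-1.62) = 0.0526; rank = round(250 × 0.0526) = 13; θ*₍13₎ = 2.613.
Upper: z₀ + z₂ = 1.695; 1 − a(z₀+z₂) = 1.0492; argument = 1.6656 → 1.67; α₂ = 0.9525; rank = 238; θ*₍238₎ = 4.395.

(2.613, 4.395)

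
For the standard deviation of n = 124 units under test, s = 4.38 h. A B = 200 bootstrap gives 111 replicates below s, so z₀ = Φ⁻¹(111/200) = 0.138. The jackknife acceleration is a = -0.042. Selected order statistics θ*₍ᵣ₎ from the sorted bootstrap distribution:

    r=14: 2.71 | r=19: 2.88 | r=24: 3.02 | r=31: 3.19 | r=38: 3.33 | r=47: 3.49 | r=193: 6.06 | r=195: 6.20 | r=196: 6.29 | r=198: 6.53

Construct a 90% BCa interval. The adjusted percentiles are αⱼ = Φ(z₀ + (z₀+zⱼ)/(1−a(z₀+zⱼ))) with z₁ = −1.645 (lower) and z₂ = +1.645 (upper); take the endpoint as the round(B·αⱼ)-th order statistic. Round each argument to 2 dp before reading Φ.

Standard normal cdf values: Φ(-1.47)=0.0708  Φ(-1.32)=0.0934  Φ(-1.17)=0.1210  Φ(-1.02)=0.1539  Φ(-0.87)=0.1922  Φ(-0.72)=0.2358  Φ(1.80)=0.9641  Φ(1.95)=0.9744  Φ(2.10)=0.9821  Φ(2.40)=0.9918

(2.71, 6.06)

Lower: z₀ + z₁ = 0.138 + (-1.645) = -1.507; 1 − a(z₀+z₁) = 1 − (-0.042)(-1.507) = 0.9367; argument = 0.138 + (-1.507)/0.9367 = -1.4708 → -1.47.
α₁ = Φ(-1.47) = 0.0708; rank = round(200 × 0.0708) = 14; θ*₍14₎ = 2.71.
Upper: z₀ + z₂ = 1.783; 1 − a(z₀+z₂) = 1.0749; argument = 1.7968 → 1.80; α₂ = 0.9641; rank = 193; θ*₍193₎ = 6.06.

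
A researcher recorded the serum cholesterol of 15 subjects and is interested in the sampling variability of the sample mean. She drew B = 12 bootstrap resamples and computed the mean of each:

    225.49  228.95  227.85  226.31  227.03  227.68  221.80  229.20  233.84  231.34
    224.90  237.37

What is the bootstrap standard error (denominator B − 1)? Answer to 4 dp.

SE* = 4.1660

Bootstrap SE is the standard deviation of the 12 replicate means.
Mean of replicates: (225.49 + 228.95 + 227.85 + 226.31 + 227.03 + 227.68 + 221.80 + 229.20 + 233.84 + 231.34 + 224.90 + 237.37) / 12 = 2741.76000 / 12 = 228.48000
Sum of squared deviations: (−2.99000)² + (+0.47000)² + (−0.63000)² + (−2.17000)² + (−1.45000)² + (−0.80000)² + (−6.68000)² + (+0.72000)² + (+5.36000)² + (+2.86000)² + (−3.58000)² + (+8.89000)² = 190.90780
Variance = 190.90780 / 11 = 17.35525
SE* = √17.35525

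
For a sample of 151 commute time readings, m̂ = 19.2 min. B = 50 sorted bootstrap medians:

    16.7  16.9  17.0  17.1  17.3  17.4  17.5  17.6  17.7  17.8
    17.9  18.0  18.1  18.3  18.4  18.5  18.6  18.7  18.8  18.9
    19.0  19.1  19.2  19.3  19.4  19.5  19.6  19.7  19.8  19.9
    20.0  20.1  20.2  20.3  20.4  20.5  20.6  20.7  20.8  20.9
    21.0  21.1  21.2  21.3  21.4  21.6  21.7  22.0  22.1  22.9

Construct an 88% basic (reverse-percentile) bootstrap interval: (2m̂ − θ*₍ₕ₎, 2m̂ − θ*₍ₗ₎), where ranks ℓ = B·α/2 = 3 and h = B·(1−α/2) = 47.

(16.7, 21.4)

Percentile endpoints at ranks 3 and 47: θ*₍3₎ = 17.0, θ*₍47₎ = 21.7.
Basic interval reflects these around m̂:
  lower = 2 × 19.2 − 21.7 = 16.7
  upper = 2 × 19.2 − 17.0 = 21.4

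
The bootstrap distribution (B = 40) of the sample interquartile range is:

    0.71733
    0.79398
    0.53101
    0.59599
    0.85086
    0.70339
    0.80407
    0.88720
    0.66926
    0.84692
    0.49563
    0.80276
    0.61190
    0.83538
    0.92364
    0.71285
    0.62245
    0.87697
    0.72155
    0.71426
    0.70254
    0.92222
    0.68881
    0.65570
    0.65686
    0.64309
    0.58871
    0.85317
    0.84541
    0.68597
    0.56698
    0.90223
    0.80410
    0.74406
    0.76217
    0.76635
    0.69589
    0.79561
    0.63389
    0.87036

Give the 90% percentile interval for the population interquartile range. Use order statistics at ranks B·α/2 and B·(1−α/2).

(0.53101, 0.90223)

Sorted replicates: 0.49563, 0.53101, 0.56698, 0.58871, 0.59599, 0.61190, 0.62245, 0.63389, 0.64309, 0.65570, 0.65686, 0.66926, 0.68597, 0.68881, 0.69589, 0.70254, 0.70339, 0.71285, 0.71426, 0.71733, 0.72155, 0.74406, 0.76217, 0.76635, 0.79398, 0.79561, 0.80276, 0.80407, 0.80410, 0.83538, 0.84541, 0.84692, 0.85086, 0.85317, 0.87036, 0.87697, 0.88720, 0.90223, 0.92222, 0.92364
α = 0.10; lower rank = 40 × 0.050 = 2; upper rank = 40 × 0.950 = 38.
The 2nd smallest replicate is 0.53101; the 38th is 0.90223.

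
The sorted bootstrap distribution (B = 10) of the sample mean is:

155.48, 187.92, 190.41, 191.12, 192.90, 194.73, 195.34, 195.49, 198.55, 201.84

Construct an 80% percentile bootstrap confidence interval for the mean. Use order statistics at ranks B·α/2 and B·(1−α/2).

(155.48, 198.55)

α = 0.20; lower rank = 10 × 0.100 = 1; upper rank = 10 × 0.900 = 9.
The 1st smallest replicate is 155.48; the 9th is 198.55.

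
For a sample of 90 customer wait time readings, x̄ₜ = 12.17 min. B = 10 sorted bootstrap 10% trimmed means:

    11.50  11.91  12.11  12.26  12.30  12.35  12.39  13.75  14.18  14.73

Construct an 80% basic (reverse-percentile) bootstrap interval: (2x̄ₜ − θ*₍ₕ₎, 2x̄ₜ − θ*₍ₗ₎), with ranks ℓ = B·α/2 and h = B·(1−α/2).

(10.16, 12.84)

Percentile endpoints at ranks 1 and 9: θ*₍1₎ = 11.50, θ*₍9₎ = 14.18.
Basic interval reflects these around x̄ₜ:
  lower = 2 × 12.17 − 14.18 = 10.16
  upper = 2 × 12.17 − 11.50 = 12.84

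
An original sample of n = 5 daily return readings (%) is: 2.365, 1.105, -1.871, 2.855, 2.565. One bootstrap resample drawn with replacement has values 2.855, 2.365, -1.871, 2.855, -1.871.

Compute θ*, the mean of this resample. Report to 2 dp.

Mean = (2.855 + 2.365 + (-1.871) + 2.855 + (-1.871)) / 5 = 4.3330 / 5 = 0.87

θ* = 0.87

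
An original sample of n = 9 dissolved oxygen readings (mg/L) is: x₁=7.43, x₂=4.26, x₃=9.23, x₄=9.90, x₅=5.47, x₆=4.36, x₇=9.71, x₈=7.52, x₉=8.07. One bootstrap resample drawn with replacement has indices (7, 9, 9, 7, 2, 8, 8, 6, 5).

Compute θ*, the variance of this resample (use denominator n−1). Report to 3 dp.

θ* = 4.252

Resample values: 9.71, 8.07, 8.07, 9.71, 4.26, 7.52, 7.52, 4.36, 5.47.
Mean = 7.1878; sum of squared deviations = 34.0196
s² = 34.0196 / 8 = 4.2524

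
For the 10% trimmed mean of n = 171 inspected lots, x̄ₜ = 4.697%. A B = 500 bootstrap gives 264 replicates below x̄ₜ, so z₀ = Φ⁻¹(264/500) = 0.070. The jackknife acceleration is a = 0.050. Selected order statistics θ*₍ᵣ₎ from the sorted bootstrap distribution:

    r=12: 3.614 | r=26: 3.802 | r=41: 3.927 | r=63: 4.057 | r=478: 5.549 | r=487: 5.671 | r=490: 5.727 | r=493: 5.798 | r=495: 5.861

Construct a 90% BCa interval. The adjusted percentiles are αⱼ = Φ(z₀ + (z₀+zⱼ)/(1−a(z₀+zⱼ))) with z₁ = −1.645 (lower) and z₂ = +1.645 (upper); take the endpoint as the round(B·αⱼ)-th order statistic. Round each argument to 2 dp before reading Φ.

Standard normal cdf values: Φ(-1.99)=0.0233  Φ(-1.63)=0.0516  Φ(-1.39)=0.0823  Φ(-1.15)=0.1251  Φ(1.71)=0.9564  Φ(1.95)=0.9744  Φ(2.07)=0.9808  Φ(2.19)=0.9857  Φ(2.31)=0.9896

(3.927, 5.671)

Lower: z₀ + z₁ = 0.070 + (-1.645) = -1.575; 1 − a(z₀+z₁) = 1 − (0.050)(-1.575) = 1.0788; argument = 0.070 + (-1.575)/1.0788 = -1.3900 → -1.39.
α₁ = Φ(-1.39) = 0.0823; rank = round(500 × 0.0823) = 41; θ*₍41₎ = 3.927.
Upper: z₀ + z₂ = 1.715; 1 − a(z₀+z₂) = 0.9143; argument = 1.9459 → 1.95; α₂ = 0.9744; rank = 487; θ*₍487₎ = 5.671.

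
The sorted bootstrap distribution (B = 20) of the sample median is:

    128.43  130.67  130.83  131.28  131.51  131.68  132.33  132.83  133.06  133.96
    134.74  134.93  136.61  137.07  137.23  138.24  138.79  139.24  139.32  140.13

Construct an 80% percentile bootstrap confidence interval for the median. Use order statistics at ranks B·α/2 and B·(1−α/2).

(130.67, 139.24)

α = 0.20; lower rank = 20 × 0.100 = 2; upper rank = 20 × 0.900 = 18.
The 2nd smallest replicate is 130.67; the 18th is 139.24.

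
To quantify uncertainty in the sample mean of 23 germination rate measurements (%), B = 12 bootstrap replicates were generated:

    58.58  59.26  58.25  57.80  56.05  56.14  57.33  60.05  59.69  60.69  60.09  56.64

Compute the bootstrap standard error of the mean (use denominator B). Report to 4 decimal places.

Bootstrap SE is the standard deviation of the 12 replicate means.
Mean of replicates: (58.58 + 59.26 + 58.25 + 57.80 + 56.05 + 56.14 + 57.33 + 60.05 + 59.69 + 60.69 + 60.09 + 56.64) / 12 = 700.57000 / 12 = 58.38083
Sum of squared deviations: (+0.19917)² + (+0.87917)² + (−0.13083)² + (−0.58083)² + (−2.33083)² + (−2.24083)² + (−1.05083)² + (+1.66917)² + (+1.30917)² + (+2.30917)² + (+1.70917)² + (−1.74083)² = 28.50949
Variance = 28.50949 / 12 = 2.37579
SE* = √2.37579

SE* = 1.5414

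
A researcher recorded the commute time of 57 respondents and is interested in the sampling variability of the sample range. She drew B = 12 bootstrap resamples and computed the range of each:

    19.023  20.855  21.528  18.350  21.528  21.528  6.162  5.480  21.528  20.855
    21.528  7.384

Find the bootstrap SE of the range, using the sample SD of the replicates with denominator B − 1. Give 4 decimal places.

SE* = 6.6095

Bootstrap SE is the standard deviation of the 12 replicate ranges.
Mean of replicates: (19.023 + 20.855 + 21.528 + 18.350 + 21.528 + 21.528 + 6.162 + 5.480 + 21.528 + 20.855 + 21.528 + 7.384) / 12 = 205.74900 / 12 = 17.14575
Sum of squared deviations: (+1.87725)² + (+3.70925)² + (+4.38225)² + (+1.20425)² + (+4.38225)² + (+4.38225)² + (−10.98375)² + (−11.66575)² + (+4.38225)² + (+3.70925)² + (+4.38225)² + (−9.76175)² = 480.53618
Variance = 480.53618 / 11 = 43.68511
SE* = √43.68511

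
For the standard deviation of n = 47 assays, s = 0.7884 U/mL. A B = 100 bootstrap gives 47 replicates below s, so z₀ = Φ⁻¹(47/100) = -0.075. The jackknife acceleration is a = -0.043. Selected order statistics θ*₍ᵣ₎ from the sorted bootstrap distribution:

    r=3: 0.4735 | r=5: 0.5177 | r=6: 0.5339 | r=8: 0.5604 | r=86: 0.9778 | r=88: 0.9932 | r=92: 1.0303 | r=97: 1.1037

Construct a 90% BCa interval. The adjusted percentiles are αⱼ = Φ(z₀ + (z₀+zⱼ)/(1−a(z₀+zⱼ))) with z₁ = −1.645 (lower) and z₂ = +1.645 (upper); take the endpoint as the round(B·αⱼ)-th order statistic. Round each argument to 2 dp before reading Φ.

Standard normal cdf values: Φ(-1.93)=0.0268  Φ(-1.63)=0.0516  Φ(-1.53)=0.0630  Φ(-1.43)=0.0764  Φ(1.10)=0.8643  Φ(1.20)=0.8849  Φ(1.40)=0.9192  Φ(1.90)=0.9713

(0.4735, 1.0303)

Lower: z₀ + z₁ = -0.075 + (-1.645) = -1.720; 1 − a(z₀+z₁) = 1 − (-0.043)(-1.720) = 0.9260; argument = -0.075 + (-1.720)/0.9260 = -1.9324 → -1.93.
α₁ = Φ(-1.93) = 0.0268; rank = round(100 × 0.0268) = 3; θ*₍3₎ = 0.4735.
Upper: z₀ + z₂ = 1.570; 1 − a(z₀+z₂) = 1.0675; argument = 1.3957 → 1.40; α₂ = 0.9192; rank = 92; θ*₍92₎ = 1.0303.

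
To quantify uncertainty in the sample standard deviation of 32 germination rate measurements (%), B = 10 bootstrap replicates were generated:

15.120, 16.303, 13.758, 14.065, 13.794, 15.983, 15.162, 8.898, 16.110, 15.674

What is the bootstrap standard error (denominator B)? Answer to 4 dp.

Bootstrap SE is the standard deviation of the 10 replicate standard deviations.
Mean of replicates: (15.120 + 16.303 + 13.758 + 14.065 + 13.794 + 15.983 + 15.162 + 8.898 + 16.110 + 15.674) / 10 = 144.86700 / 10 = 14.48670
Sum of squared deviations: (+0.63330)² + (+1.81630)² + (−0.72870)² + (−0.42170)² + (−0.69270)² + (+1.49630)² + (+0.67530)² + (−5.58870)² + (+1.62330)² + (+1.18730)² = 42.86198
Variance = 42.86198 / 10 = 4.28620
SE* = √4.28620

SE* = 2.0703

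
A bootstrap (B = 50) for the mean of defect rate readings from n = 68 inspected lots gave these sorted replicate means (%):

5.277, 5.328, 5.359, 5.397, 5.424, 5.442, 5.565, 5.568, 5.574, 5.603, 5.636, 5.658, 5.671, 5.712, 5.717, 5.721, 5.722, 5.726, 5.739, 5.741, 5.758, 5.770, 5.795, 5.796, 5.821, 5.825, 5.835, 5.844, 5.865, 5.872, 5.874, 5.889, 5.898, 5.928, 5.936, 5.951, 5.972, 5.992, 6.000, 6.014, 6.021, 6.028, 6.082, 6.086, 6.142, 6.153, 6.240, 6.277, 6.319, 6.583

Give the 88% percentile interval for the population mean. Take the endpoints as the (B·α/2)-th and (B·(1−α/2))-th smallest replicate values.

(5.359, 6.240)

α = 0.12; lower rank = 50 × 0.060 = 3; upper rank = 50 × 0.940 = 47.
The 3rd smallest replicate is 5.359; the 47th is 6.240.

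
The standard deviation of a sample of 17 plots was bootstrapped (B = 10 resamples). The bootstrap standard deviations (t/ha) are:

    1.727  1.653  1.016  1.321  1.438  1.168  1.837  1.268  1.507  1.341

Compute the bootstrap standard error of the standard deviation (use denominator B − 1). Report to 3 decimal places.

SE* = 0.257

Bootstrap SE is the standard deviation of the 10 replicate standard deviations.
Mean of replicates: (1.727 + 1.653 + 1.016 + 1.321 + 1.438 + 1.168 + 1.837 + 1.268 + 1.507 + 1.341) / 10 = 14.2760 / 10 = 1.4276
Sum of squared deviations: (+0.2994)² + (+0.2254)² + (−0.4116)² + (−0.1066)² + (+0.0104)² + (−0.2596)² + (+0.4094)² + (−0.1596)² + (+0.0794)² + (−0.0866)² = 0.5956
Variance = 0.5956 / 9 = 0.0662
SE* = √0.0662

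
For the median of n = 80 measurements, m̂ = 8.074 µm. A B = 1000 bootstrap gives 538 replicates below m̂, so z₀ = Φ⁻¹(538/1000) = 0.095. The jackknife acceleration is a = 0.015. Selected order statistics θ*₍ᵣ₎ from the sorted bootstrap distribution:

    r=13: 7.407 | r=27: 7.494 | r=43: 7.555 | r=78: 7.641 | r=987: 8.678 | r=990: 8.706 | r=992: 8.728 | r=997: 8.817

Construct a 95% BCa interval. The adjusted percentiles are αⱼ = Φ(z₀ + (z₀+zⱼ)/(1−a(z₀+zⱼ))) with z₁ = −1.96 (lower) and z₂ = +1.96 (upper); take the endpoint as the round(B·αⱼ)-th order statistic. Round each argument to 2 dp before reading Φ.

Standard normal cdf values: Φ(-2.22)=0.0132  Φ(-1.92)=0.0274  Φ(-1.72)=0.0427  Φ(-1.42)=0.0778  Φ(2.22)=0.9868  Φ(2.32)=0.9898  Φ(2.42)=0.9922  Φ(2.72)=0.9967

Lower: z₀ + z₁ = 0.095 + (-1.960) = -1.865; 1 − a(z₀+z₁) = 1 − (0.015)(-1.865) = 1.0280; argument = 0.095 + (-1.865)/1.0280 = -1.7192 → -1.72.
α₁ = Φ(-1.72) = 0.0427; rank = round(1000 × 0.0427) = 43; θ*₍43₎ = 7.555.
Upper: z₀ + z₂ = 2.055; 1 − a(z₀+z₂) = 0.9692; argument = 2.2154 → 2.22; α₂ = 0.9868; rank = 987; θ*₍987₎ = 8.678.

(7.555, 8.678)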